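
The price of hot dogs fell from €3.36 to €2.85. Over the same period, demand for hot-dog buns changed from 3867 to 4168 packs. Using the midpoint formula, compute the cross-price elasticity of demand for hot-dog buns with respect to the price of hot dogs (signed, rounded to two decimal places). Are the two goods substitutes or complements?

-0.46; complements

%ΔQ_{hot-dog buns} = (4168 − 3867)/avg = 301/4017.5 = 0.074922…
%ΔP_{hot dogs} = (2.85 − 3.36)/avg = -0.51/3.105 = -0.164251…
E_cross = (301/4017.5) / (-0.51/3.105) = -0.4561…
E_cross < 0 ⇒ the goods are complements.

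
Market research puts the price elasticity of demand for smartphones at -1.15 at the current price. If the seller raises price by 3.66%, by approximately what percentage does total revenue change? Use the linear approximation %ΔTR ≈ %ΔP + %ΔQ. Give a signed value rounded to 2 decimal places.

%ΔQ ≈ Ed × %ΔP = (-1.15) × (+3.66%) = -4.2090%
%ΔTR ≈ %ΔP + %ΔQ = (+3.66%) + (-4.2090%) = -0.5490%

-0.55%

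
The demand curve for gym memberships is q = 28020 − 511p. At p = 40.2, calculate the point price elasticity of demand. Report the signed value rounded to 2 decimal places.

dq/dp = −511. At p = 40.2, q = 28020 − 511(40.2) = 7477.8.
Ed = (dq/dp)·(p/q) = −511 × (40.2/7477.8) = -2.7470…

-2.75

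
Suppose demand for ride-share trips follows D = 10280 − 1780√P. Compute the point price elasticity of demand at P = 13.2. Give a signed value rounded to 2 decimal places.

dD/dP = −1780/(2√P) = -244.964. At P = 13.2, D = 3812.94.
Ed = (dD/dP)·(P/D) = (-244.964) × (13.2/3812.94) = -0.8480…

-0.85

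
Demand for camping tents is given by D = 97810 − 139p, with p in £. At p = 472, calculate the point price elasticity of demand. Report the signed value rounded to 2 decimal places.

dD/dp = −139. At p = 472, D = 97810 − 139(472) = 32202.
Ed = (dD/dp)·(p/D) = −139 × (472/32202) = -2.0373…

-2.04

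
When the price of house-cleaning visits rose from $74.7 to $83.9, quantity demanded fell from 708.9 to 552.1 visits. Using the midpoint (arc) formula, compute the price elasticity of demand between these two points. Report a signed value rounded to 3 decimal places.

%ΔQ = (552.1 − 708.9) / [(708.9 + 552.1)/2] = -156.8/630.5 = -0.248691…
%ΔP = (83.9 − 74.7) / [(74.7 + 83.9)/2] = 9.2/79.3 = 0.116015…
Arc Ed = %ΔQ / %ΔP = (-156.8/630.5) / (9.2/79.3) = -2.14361…

-2.144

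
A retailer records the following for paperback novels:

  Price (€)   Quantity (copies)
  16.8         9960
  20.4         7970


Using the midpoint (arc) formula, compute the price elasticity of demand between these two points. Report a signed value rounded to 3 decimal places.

-1.147

%ΔQ = (7970 − 9960) / [(9960 + 7970)/2] = -1990/8965 = -0.221974…
%ΔP = (20.4 − 16.8) / [(16.8 + 20.4)/2] = 3.6/18.6 = 0.193548…
Arc Ed = %ΔQ / %ΔP = (-1990/8965) / (3.6/18.6) = -1.14686…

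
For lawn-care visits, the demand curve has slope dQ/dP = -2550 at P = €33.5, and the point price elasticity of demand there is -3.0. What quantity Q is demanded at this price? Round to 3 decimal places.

28475.000

Ed = (dQ/dP)·(P/Q) ⇒ Q = (dQ/dP)·P/Ed = (-2550)·33.5/(-3.0) = 28475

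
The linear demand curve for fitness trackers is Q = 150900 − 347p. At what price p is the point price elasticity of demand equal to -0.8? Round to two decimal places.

193.28

Ed = −347p/(150900 − 347p). Set this equal to -0.8:
347p = 0.8·(150900 − 347p) ⇒ 347p(1 + 0.8) = 0.8·150900
p = 0.8·150900 / (347·1.8) = 193.2756…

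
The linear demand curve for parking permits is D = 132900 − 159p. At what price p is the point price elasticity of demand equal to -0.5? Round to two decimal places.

278.62

Ed = −159p/(132900 − 159p). Set this equal to -0.5:
159p = 0.5·(132900 − 159p) ⇒ 159p(1 + 0.5) = 0.5·132900
p = 0.5·132900 / (159·1.5) = 278.6163…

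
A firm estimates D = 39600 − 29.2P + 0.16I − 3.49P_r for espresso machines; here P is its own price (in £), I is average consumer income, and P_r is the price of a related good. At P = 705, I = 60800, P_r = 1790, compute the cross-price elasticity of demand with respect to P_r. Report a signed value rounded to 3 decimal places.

-0.278

At the given values, D = 39600 − 29.2(705) + 0.16(60800) − 3.49(1790) = 22494.9.
∂D/∂P_r = -3.49.
E = (-3.49) × (1790/22494.9) = -0.27771…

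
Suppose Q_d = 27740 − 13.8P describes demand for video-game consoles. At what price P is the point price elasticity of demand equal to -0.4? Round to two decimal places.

574.33

Ed = −13.8P/(27740 − 13.8P). Set this equal to -0.4:
13.8P = 0.4·(27740 − 13.8P) ⇒ 13.8P(1 + 0.4) = 0.4·27740
P = 0.4·27740 / (13.8·1.4) = 574.3271…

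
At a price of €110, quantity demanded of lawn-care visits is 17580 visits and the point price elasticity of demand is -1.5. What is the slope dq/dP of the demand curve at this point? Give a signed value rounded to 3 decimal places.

Ed = (dq/dP)·(P/q) ⇒ dq/dP = Ed·q/P = (-1.5)·17580/110 = -239.72727…

-239.727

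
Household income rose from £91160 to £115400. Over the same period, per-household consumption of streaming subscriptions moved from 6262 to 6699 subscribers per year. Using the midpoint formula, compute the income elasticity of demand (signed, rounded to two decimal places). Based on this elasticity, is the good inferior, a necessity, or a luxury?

%ΔQ = (6699 − 6262)/[( 6262 + 6699)/2] = 437/6480.5 = 0.067433…
%ΔIncome = (115400 − 91160)/[( 91160 + 115400)/2] = 24240/103280 = 0.234701…
E_income = (437/6480.5) / (24240/103280) = 0.2873…
0 < E_income < 1 ⇒ normal good, necessity.

0.29; necessity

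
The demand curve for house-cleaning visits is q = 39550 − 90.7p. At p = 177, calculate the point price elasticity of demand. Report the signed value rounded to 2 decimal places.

-0.68

dq/dp = −90.7. At p = 177, q = 39550 − 90.7(177) = 23496.1.
Ed = (dq/dp)·(p/q) = −90.7 × (177/23496.1) = -0.6832…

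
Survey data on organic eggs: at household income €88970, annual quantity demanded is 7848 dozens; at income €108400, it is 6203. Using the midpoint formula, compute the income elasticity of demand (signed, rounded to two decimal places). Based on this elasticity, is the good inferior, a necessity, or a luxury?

-1.19; inferior

%ΔQ = (6203 − 7848)/[( 7848 + 6203)/2] = -1645/7025.5 = -0.234147…
%ΔIncome = (108400 − 88970)/[( 88970 + 108400)/2] = 19430/98685 = 0.196889…
E_income = (-1645/7025.5) / (19430/98685) = -1.1892…
E_income < 0 ⇒ inferior good.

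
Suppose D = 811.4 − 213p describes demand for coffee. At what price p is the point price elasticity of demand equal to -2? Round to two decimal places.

Ed = −213p/(811.4 − 213p). Set this equal to -2:
213p = 2·(811.4 − 213p) ⇒ 213p(1 + 2) = 2·811.4
p = 2·811.4 / (213·3) = 2.5395…

2.54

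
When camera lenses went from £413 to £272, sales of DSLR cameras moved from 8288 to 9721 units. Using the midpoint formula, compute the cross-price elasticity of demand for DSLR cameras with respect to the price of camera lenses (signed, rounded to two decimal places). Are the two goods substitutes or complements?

-0.39; complements

%ΔQ_{DSLR cameras} = (9721 − 8288)/avg = 1433/9004.5 = 0.159142…
%ΔP_{camera lenses} = (272 − 413)/avg = -141/342.5 = -0.411678…
E_cross = (1433/9004.5) / (-141/342.5) = -0.3865…
E_cross < 0 ⇒ the goods are complements.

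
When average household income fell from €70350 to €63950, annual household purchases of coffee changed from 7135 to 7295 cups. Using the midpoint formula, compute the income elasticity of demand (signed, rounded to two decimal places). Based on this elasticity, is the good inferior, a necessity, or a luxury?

-0.23; inferior

%ΔQ = (7295 − 7135)/[( 7135 + 7295)/2] = 160/7215 = 0.022176…
%ΔIncome = (63950 − 70350)/[( 70350 + 63950)/2] = -6400/67150 = -0.095309…
E_income = (160/7215) / (-6400/67150) = -0.2326…
E_income < 0 ⇒ inferior good.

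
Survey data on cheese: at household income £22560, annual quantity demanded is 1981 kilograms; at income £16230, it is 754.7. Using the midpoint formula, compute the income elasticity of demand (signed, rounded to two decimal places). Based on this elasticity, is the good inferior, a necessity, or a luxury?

2.75; luxury

%ΔQ = (754.7 − 1981)/[( 1981 + 754.7)/2] = -1226.3/1367.85 = -0.896516…
%ΔIncome = (16230 − 22560)/[( 22560 + 16230)/2] = -6330/19395 = -0.326372…
E_income = (-1226.3/1367.85) / (-6330/19395) = 2.7469…
E_income > 1 ⇒ normal good, luxury.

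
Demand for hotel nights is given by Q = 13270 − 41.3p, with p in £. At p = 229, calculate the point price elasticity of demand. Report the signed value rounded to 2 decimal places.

dQ/dp = −41.3. At p = 229, Q = 13270 − 41.3(229) = 3812.3.
Ed = (dQ/dp)·(p/Q) = −41.3 × (229/3812.3) = -2.4808…

-2.48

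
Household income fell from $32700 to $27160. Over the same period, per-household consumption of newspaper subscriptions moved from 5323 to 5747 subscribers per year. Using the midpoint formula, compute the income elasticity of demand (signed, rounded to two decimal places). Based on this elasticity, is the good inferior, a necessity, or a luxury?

-0.41; inferior

%ΔQ = (5747 − 5323)/[( 5323 + 5747)/2] = 424/5535 = 0.076603…
%ΔIncome = (27160 − 32700)/[( 32700 + 27160)/2] = -5540/29930 = -0.185098…
E_income = (424/5535) / (-5540/29930) = -0.4138…
E_income < 0 ⇒ inferior good.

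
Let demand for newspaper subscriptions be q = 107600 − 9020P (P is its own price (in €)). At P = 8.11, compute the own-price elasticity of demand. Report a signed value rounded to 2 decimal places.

-2.12

At the given values, q = 107600 − 9020(8.11) = 34447.8.
∂q/∂P = −9020.
E = (-9020) × (8.11/34447.8) = -2.1235…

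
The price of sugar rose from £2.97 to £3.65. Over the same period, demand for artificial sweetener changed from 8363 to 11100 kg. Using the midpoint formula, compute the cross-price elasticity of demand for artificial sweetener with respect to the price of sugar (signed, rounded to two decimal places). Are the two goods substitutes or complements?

1.37; substitutes

%ΔQ_{artificial sweetener} = (11100 − 8363)/avg = 2737/9731.5 = 0.281251…
%ΔP_{sugar} = (3.65 − 2.97)/avg = 0.68/3.31 = 0.205438…
E_cross = (2737/9731.5) / (0.68/3.31) = 1.3690…
E_cross > 0 ⇒ the goods are substitutes.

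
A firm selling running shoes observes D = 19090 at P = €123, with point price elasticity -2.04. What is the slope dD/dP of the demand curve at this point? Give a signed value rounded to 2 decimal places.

Ed = (dD/dP)·(P/D) ⇒ dD/dP = Ed·D/P = (-2.04)·19090/123 = -316.6146…

-316.61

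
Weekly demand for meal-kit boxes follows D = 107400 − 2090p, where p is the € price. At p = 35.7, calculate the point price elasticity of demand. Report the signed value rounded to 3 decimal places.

dD/dp = −2090. At p = 35.7, D = 107400 − 2090(35.7) = 32787.
Ed = (dD/dp)·(p/D) = −2090 × (35.7/32787) = -2.27568…

-2.276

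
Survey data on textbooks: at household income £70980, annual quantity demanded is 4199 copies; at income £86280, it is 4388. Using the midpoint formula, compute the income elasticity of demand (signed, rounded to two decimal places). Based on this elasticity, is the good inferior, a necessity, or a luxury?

0.23; necessity

%ΔQ = (4388 − 4199)/[( 4199 + 4388)/2] = 189/4293.5 = 0.044020…
%ΔIncome = (86280 − 70980)/[( 70980 + 86280)/2] = 15300/78630 = 0.194582…
E_income = (189/4293.5) / (15300/78630) = 0.2262…
0 < E_income < 1 ⇒ normal good, necessity.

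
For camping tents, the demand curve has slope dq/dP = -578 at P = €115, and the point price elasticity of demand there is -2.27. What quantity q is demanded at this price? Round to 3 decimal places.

29281.938

Ed = (dq/dP)·(P/q) ⇒ q = (dq/dP)·P/Ed = (-578)·115/(-2.27) = 29281.93832…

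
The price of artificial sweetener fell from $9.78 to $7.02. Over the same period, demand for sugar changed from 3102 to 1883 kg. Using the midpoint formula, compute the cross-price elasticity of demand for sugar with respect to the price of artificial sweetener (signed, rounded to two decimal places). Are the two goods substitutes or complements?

%ΔQ_{sugar} = (1883 − 3102)/avg = -1219/2492.5 = -0.489067…
%ΔP_{artificial sweetener} = (7.02 − 9.78)/avg = -2.76/8.4 = -0.328571…
E_cross = (-1219/2492.5) / (-2.76/8.4) = 1.4884…
E_cross > 0 ⇒ the goods are substitutes.

1.49; substitutes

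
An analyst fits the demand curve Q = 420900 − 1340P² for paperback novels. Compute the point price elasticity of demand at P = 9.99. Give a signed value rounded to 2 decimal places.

-0.93

dQ/dP = −2·1340·P = -26773.2. At P = 9.99, Q = 287167.866.
Ed = (dQ/dP)·(P/Q) = (-26773.2) × (9.99/287167.866) = -0.9313…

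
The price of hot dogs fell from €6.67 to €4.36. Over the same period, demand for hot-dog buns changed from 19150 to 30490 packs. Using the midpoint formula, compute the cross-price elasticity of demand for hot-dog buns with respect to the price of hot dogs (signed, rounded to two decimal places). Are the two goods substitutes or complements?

-1.09; complements

%ΔQ_{hot-dog buns} = (30490 − 19150)/avg = 11340/24820 = 0.456889…
%ΔP_{hot dogs} = (4.36 − 6.67)/avg = -2.31/5.515 = -0.418857…
E_cross = (11340/24820) / (-2.31/5.515) = -1.0907…
E_cross < 0 ⇒ the goods are complements.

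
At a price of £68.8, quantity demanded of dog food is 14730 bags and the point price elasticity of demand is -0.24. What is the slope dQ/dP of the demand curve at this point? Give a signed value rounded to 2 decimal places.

-51.38

Ed = (dQ/dP)·(P/Q) ⇒ dQ/dP = Ed·Q/P = (-0.24)·14730/68.8 = -51.3837…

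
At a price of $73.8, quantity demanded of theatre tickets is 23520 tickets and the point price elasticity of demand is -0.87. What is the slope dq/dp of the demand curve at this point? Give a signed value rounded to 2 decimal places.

-277.27

Ed = (dq/dp)·(p/q) ⇒ dq/dp = Ed·q/p = (-0.87)·23520/73.8 = -277.2682…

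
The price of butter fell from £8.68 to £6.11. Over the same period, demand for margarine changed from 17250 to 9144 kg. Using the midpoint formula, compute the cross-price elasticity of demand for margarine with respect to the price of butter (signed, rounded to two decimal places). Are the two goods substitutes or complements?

1.77; substitutes

%ΔQ_{margarine} = (9144 − 17250)/avg = -8106/13197 = -0.614230…
%ΔP_{butter} = (6.11 − 8.68)/avg = -2.57/7.395 = -0.347532…
E_cross = (-8106/13197) / (-2.57/7.395) = 1.7674…
E_cross > 0 ⇒ the goods are substitutes.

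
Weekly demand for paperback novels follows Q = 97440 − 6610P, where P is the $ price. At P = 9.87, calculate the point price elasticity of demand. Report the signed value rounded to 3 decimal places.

-2.026

dQ/dP = −6610. At P = 9.87, Q = 97440 − 6610(9.87) = 32199.3.
Ed = (dQ/dP)·(P/Q) = −6610 × (9.87/32199.3) = -2.02615…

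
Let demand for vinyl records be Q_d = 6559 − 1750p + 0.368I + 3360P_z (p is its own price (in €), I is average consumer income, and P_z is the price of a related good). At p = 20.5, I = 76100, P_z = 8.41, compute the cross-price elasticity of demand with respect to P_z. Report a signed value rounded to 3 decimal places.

At the given values, Q_d = 6559 − 1750(20.5) + 0.368(76100) + 3360(8.41) = 26946.4.
∂Q_d/∂P_z = 3360.
E = (3360) × (8.41/26946.4) = 1.04865…

1.049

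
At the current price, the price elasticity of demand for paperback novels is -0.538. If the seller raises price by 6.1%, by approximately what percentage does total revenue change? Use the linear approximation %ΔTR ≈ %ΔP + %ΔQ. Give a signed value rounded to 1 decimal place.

+2.8%

%ΔQ ≈ Ed × %ΔP = (-0.538) × (+6.1%) = -3.2818%
%ΔTR ≈ %ΔP + %ΔQ = (+6.1%) + (-3.2818%) = +2.8182%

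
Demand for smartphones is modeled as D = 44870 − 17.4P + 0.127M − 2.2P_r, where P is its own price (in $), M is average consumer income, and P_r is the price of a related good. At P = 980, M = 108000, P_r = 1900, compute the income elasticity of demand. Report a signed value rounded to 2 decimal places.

At the given values, D = 44870 − 17.4(980) + 0.127(108000) − 2.2(1900) = 37354.
∂D/∂M = 0.127.
E = (0.127) × (108000/37354) = 0.3671…

0.37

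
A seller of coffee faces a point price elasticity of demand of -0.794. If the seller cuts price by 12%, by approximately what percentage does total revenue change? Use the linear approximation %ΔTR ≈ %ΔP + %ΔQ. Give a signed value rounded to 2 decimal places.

%ΔQ ≈ Ed × %ΔP = (-0.794) × (-12%) = +9.5280%
%ΔTR ≈ %ΔP + %ΔQ = (-12%) + (+9.5280%) = -2.4720%

-2.47%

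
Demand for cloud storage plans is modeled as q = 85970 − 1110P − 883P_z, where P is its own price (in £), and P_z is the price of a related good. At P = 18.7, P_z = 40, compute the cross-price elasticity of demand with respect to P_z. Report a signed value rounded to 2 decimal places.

At the given values, q = 85970 − 1110(18.7) − 883(40) = 29893.
∂q/∂P_z = -883.
E = (-883) × (40/29893) = -1.1815…

-1.18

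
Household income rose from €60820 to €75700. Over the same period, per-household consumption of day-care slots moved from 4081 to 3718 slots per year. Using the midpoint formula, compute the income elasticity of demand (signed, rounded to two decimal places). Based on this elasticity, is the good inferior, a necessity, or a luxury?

%ΔQ = (3718 − 4081)/[( 4081 + 3718)/2] = -363/3899.5 = -0.093088…
%ΔIncome = (75700 − 60820)/[( 60820 + 75700)/2] = 14880/68260 = 0.217990…
E_income = (-363/3899.5) / (14880/68260) = -0.4270…
E_income < 0 ⇒ inferior good.

-0.43; inferior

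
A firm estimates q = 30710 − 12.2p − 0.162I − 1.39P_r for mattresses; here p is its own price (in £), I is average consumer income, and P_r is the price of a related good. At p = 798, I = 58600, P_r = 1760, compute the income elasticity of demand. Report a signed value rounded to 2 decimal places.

At the given values, q = 30710 − 12.2(798) − 0.162(58600) − 1.39(1760) = 9034.8.
∂q/∂I = -0.162.
E = (-0.162) × (58600/9034.8) = -1.0507…

-1.05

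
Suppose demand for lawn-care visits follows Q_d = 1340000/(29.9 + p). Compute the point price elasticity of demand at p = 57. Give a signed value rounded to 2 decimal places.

dQ_d/dp = −1340000/(29.9 + p)² = -177.446. At p = 57, Q_d = 15420.
Ed = (dQ_d/dp)·(p/Q_d) = (-177.446) × (57/15420) = -0.6559…

-0.66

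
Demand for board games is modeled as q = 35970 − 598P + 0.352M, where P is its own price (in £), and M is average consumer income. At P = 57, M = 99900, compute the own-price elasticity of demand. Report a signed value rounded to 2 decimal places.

-0.92

At the given values, q = 35970 − 598(57) + 0.352(99900) = 37048.8.
∂q/∂P = −598.
E = (-598) × (57/37048.8) = -0.9200…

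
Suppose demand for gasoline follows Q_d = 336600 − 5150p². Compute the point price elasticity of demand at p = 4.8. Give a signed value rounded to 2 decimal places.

dQ_d/dp = −2·5150·p = -49440. At p = 4.8, Q_d = 217944.
Ed = (dQ_d/dp)·(p/Q_d) = (-49440) × (4.8/217944) = -1.0888…

-1.09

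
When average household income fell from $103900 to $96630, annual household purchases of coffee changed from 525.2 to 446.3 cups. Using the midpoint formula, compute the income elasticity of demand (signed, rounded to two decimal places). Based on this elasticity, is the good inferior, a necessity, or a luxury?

2.24; luxury

%ΔQ = (446.3 − 525.2)/[( 525.2 + 446.3)/2] = -78.9/485.75 = -0.162429…
%ΔIncome = (96630 − 103900)/[( 103900 + 96630)/2] = -7270/100265 = -0.072507…
E_income = (-78.9/485.75) / (-7270/100265) = 2.2401…
E_income > 1 ⇒ normal good, luxury.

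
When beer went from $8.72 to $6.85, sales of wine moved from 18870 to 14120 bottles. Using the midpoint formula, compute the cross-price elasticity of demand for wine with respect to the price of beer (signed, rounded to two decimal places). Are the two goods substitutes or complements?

1.20; substitutes

%ΔQ_{wine} = (14120 − 18870)/avg = -4750/16495 = -0.287966…
%ΔP_{beer} = (6.85 − 8.72)/avg = -1.87/7.785 = -0.240205…
E_cross = (-4750/16495) / (-1.87/7.785) = 1.1988…
E_cross > 0 ⇒ the goods are substitutes.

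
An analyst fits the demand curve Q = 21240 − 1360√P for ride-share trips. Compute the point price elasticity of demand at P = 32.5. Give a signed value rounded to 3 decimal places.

-0.287

dQ/dP = −1360/(2√P) = -119.28. At P = 32.5, Q = 13486.8.
Ed = (dQ/dP)·(P/Q) = (-119.28) × (32.5/13486.8) = -0.28743…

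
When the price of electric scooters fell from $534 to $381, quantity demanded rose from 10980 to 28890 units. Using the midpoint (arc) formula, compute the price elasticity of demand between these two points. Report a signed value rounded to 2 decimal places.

%ΔQ = (28890 − 10980) / [(10980 + 28890)/2] = 17910/19935 = 0.898419…
%ΔP = (381 − 534) / [(534 + 381)/2] = -153/457.5 = -0.334426…
Arc Ed = %ΔQ / %ΔP = (17910/19935) / (-153/457.5) = -2.6864…

-2.69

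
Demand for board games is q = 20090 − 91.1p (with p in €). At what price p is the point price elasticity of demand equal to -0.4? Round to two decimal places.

63.01

Ed = −91.1p/(20090 − 91.1p). Set this equal to -0.4:
91.1p = 0.4·(20090 − 91.1p) ⇒ 91.1p(1 + 0.4) = 0.4·20090
p = 0.4·20090 / (91.1·1.4) = 63.0076…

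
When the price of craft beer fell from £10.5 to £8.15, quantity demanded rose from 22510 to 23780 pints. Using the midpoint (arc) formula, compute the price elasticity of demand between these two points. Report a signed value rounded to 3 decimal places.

-0.218

%ΔQ = (23780 − 22510) / [(22510 + 23780)/2] = 1270/23145 = 0.054871…
%ΔP = (8.15 − 10.5) / [(10.5 + 8.15)/2] = -2.35/9.325 = -0.252010…
Arc Ed = %ΔQ / %ΔP = (1270/23145) / (-2.35/9.325) = -0.21773…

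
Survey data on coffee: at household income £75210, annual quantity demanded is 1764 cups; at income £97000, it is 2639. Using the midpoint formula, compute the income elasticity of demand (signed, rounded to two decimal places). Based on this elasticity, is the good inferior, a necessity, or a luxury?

%ΔQ = (2639 − 1764)/[( 1764 + 2639)/2] = 875/2201.5 = 0.397456…
%ΔIncome = (97000 − 75210)/[( 75210 + 97000)/2] = 21790/86105 = 0.253063…
E_income = (875/2201.5) / (21790/86105) = 1.5705…
E_income > 1 ⇒ normal good, luxury.

1.57; luxury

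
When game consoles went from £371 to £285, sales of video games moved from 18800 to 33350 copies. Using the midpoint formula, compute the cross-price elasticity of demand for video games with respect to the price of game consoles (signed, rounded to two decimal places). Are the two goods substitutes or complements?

%ΔQ_{video games} = (33350 − 18800)/avg = 14550/26075 = 0.558005…
%ΔP_{game consoles} = (285 − 371)/avg = -86/328 = -0.262195…
E_cross = (14550/26075) / (-86/328) = -2.1282…
E_cross < 0 ⇒ the goods are complements.

-2.13; complements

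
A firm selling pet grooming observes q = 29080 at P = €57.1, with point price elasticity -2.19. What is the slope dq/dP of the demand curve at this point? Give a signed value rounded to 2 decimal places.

Ed = (dq/dP)·(P/q) ⇒ dq/dP = Ed·q/P = (-2.19)·29080/57.1 = -1115.3274…

-1115.33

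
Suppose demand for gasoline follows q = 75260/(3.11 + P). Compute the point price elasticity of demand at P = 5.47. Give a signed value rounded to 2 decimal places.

dq/dP = −75260/(3.11 + P)² = -1022.33. At P = 5.47, q = 8771.56.
Ed = (dq/dP)·(P/q) = (-1022.33) × (5.47/8771.56) = -0.6375…

-0.64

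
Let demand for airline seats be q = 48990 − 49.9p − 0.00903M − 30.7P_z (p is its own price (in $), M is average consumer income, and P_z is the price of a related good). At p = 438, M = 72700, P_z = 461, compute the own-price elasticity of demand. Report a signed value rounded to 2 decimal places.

-1.77

At the given values, q = 48990 − 49.9(438) − 0.00903(72700) − 30.7(461) = 12324.619.
∂q/∂p = −49.9.
E = (-49.9) × (438/12324.619) = -1.7733…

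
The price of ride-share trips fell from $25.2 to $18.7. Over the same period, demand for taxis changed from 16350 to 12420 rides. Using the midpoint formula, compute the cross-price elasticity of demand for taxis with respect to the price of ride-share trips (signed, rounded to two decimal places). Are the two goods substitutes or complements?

0.92; substitutes

%ΔQ_{taxis} = (12420 − 16350)/avg = -3930/14385 = -0.273201…
%ΔP_{ride-share trips} = (18.7 − 25.2)/avg = -6.5/21.95 = -0.296127…
E_cross = (-3930/14385) / (-6.5/21.95) = 0.9225…
E_cross > 0 ⇒ the goods are substitutes.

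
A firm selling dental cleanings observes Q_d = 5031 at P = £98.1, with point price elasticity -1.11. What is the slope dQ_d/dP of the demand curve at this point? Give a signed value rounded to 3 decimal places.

-56.926

Ed = (dQ_d/dP)·(P/Q_d) ⇒ dQ_d/dP = Ed·Q_d/P = (-1.11)·5031/98.1 = -56.92568…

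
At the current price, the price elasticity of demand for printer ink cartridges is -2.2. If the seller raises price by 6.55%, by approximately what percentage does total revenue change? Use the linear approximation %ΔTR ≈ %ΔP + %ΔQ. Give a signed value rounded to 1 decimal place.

%ΔQ ≈ Ed × %ΔP = (-2.2) × (+6.55%) = -14.4100%
%ΔTR ≈ %ΔP + %ΔQ = (+6.55%) + (-14.4100%) = -7.8600%

-7.9%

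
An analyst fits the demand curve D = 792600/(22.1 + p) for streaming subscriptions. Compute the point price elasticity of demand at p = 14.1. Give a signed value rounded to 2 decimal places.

dD/dp = −792600/(22.1 + p)² = -604.835. At p = 14.1, D = 21895.
Ed = (dD/dp)·(p/D) = (-604.835) × (14.1/21895) = -0.3895…

-0.39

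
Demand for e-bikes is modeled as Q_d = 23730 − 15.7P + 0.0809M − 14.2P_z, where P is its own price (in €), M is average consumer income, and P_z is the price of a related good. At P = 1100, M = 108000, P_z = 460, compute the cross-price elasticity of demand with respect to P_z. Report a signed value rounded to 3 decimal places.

At the given values, Q_d = 23730 − 15.7(1100) + 0.0809(108000) − 14.2(460) = 8665.2.
∂Q_d/∂P_z = -14.2.
E = (-14.2) × (460/8665.2) = -0.75381…

-0.754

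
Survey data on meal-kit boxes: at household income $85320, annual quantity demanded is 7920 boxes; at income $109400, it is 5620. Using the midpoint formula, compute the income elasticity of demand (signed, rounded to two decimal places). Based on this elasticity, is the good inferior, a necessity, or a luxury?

-1.37; inferior

%ΔQ = (5620 − 7920)/[( 7920 + 5620)/2] = -2300/6770 = -0.339734…
%ΔIncome = (109400 − 85320)/[( 85320 + 109400)/2] = 24080/97360 = 0.247329…
E_income = (-2300/6770) / (24080/97360) = -1.3736…
E_income < 0 ⇒ inferior good.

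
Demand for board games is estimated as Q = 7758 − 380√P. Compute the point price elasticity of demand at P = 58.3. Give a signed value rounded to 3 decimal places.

-0.299

dQ/dP = −380/(2√P) = -24.884. At P = 58.3, Q = 4856.53.
Ed = (dQ/dP)·(P/Q) = (-24.884) × (58.3/4856.53) = -0.29871…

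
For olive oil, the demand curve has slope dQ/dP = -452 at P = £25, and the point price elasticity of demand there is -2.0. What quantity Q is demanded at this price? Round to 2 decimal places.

5650.00

Ed = (dQ/dP)·(P/Q) ⇒ Q = (dQ/dP)·P/Ed = (-452)·25/(-2.0) = 5650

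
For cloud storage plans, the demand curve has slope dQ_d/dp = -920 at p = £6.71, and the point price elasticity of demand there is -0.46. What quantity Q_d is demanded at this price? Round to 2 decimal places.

Ed = (dQ_d/dp)·(p/Q_d) ⇒ Q_d = (dQ_d/dp)·p/Ed = (-920)·6.71/(-0.46) = 13420

13420.00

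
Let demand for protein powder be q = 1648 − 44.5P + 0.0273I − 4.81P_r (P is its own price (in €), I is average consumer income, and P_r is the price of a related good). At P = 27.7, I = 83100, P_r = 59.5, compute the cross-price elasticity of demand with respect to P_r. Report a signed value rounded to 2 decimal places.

-0.12

At the given values, q = 1648 − 44.5(27.7) + 0.0273(83100) − 4.81(59.5) = 2397.785.
∂q/∂P_r = -4.81.
E = (-4.81) × (59.5/2397.785) = -0.1193…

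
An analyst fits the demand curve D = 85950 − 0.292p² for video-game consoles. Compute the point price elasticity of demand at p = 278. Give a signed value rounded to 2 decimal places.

dD/dp = −2·0.292·p = -162.352. At p = 278, D = 63383.072.
Ed = (dD/dp)·(p/D) = (-162.352) × (278/63383.072) = -0.7120…

-0.71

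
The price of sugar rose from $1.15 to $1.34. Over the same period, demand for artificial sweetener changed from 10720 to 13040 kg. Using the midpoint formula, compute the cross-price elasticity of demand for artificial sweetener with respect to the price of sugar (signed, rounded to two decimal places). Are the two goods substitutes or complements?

%ΔQ_{artificial sweetener} = (13040 − 10720)/avg = 2320/11880 = 0.195286…
%ΔP_{sugar} = (1.34 − 1.15)/avg = 0.19/1.245 = 0.152610…
E_cross = (2320/11880) / (0.19/1.245) = 1.2796…
E_cross > 0 ⇒ the goods are substitutes.

1.28; substitutes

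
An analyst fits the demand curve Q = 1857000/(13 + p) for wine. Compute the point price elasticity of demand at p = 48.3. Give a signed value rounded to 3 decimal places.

dQ/dp = −1857000/(13 + p)² = -494.187. At p = 48.3, Q = 30293.6.
Ed = (dQ/dp)·(p/Q) = (-494.187) × (48.3/30293.6) = -0.78792…

-0.788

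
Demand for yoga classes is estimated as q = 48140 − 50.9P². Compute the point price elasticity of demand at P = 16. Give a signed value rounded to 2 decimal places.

-0.74

dq/dP = −2·50.9·P = -1628.8. At P = 16, q = 35109.6.
Ed = (dq/dP)·(P/q) = (-1628.8) × (16/35109.6) = -0.7422…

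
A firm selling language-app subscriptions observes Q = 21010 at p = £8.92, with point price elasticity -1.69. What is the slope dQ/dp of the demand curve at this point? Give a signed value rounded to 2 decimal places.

-3980.59

Ed = (dQ/dp)·(p/Q) ⇒ dQ/dp = Ed·Q/p = (-1.69)·21010/8.92 = -3980.5941…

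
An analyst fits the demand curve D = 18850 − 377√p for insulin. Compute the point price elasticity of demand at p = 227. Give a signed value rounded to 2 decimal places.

dD/dp = −377/(2√p) = -12.5112. At p = 227, D = 13169.9.
Ed = (dD/dp)·(p/D) = (-12.5112) × (227/13169.9) = -0.2156…

-0.22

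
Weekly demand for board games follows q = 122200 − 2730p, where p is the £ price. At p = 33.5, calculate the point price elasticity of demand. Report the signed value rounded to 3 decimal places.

-2.975

dq/dp = −2730. At p = 33.5, q = 122200 − 2730(33.5) = 30745.
Ed = (dq/dp)·(p/q) = −2730 × (33.5/30745) = -2.97463…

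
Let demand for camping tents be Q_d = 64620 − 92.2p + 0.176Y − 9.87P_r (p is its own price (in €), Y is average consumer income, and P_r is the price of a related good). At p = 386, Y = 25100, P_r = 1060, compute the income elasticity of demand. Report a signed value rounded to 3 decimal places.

At the given values, Q_d = 64620 − 92.2(386) + 0.176(25100) − 9.87(1060) = 22986.2.
∂Q_d/∂Y = 0.176.
E = (0.176) × (25100/22986.2) = 0.19218…

0.192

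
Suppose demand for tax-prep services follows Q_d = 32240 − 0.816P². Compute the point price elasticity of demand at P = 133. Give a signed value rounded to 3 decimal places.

dQ_d/dP = −2·0.816·P = -217.056. At P = 133, Q_d = 17805.776.
Ed = (dQ_d/dP)·(P/Q_d) = (-217.056) × (133/17805.776) = -1.62129…

-1.621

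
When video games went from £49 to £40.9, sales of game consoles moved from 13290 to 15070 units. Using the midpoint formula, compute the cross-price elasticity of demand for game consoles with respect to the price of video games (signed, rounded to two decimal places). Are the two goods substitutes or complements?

-0.70; complements

%ΔQ_{game consoles} = (15070 − 13290)/avg = 1780/14180 = 0.125528…
%ΔP_{video games} = (40.9 − 49)/avg = -8.1/44.95 = -0.180200…
E_cross = (1780/14180) / (-8.1/44.95) = -0.6966…
E_cross < 0 ⇒ the goods are complements.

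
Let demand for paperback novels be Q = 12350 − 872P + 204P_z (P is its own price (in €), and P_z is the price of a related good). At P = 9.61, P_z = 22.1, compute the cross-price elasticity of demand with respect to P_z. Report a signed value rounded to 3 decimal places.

0.532

At the given values, Q = 12350 − 872(9.61) + 204(22.1) = 8478.48.
∂Q/∂P_z = 204.
E = (204) × (22.1/8478.48) = 0.53174…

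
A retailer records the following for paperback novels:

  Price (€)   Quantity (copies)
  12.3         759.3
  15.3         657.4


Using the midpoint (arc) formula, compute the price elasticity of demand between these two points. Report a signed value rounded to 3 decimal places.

-0.662

%ΔQ = (657.4 − 759.3) / [(759.3 + 657.4)/2] = -101.9/708.35 = -0.143855…
%ΔP = (15.3 − 12.3) / [(12.3 + 15.3)/2] = 3/13.8 = 0.217391…
Arc Ed = %ΔQ / %ΔP = (-101.9/708.35) / (3/13.8) = -0.66173…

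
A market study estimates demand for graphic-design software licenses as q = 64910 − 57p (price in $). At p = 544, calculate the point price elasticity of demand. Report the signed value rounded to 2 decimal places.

dq/dp = −57. At p = 544, q = 64910 − 57(544) = 33902.
Ed = (dq/dp)·(p/q) = −57 × (544/33902) = -0.9146…

-0.91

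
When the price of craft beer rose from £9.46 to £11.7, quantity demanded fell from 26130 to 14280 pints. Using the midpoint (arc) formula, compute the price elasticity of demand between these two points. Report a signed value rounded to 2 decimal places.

-2.77

%ΔQ = (14280 − 26130) / [(26130 + 14280)/2] = -11850/20205 = -0.586488…
%ΔP = (11.7 − 9.46) / [(9.46 + 11.7)/2] = 2.24/10.58 = 0.211720…
Arc Ed = %ΔQ / %ΔP = (-11850/20205) / (2.24/10.58) = -2.7701…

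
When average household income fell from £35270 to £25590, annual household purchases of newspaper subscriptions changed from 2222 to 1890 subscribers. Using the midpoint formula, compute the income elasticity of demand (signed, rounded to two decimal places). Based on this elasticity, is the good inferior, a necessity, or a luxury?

%ΔQ = (1890 − 2222)/[( 2222 + 1890)/2] = -332/2056 = -0.161478…
%ΔIncome = (25590 − 35270)/[( 35270 + 25590)/2] = -9680/30430 = -0.318107…
E_income = (-332/2056) / (-9680/30430) = 0.5076…
0 < E_income < 1 ⇒ normal good, necessity.

0.51; necessity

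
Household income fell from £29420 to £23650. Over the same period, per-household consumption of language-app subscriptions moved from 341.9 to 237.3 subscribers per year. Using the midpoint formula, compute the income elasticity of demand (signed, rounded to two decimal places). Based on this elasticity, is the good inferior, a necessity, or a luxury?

%ΔQ = (237.3 − 341.9)/[( 341.9 + 237.3)/2] = -104.6/289.6 = -0.361187…
%ΔIncome = (23650 − 29420)/[( 29420 + 23650)/2] = -5770/26535 = -0.217448…
E_income = (-104.6/289.6) / (-5770/26535) = 1.6610…
E_income > 1 ⇒ normal good, luxury.

1.66; luxury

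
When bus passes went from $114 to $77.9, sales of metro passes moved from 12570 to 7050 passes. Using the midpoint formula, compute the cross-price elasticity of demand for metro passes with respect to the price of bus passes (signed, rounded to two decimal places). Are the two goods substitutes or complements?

%ΔQ_{metro passes} = (7050 − 12570)/avg = -5520/9810 = -0.562691…
%ΔP_{bus passes} = (77.9 − 114)/avg = -36.1/95.95 = -0.376237…
E_cross = (-5520/9810) / (-36.1/95.95) = 1.4955…
E_cross > 0 ⇒ the goods are substitutes.

1.50; substitutes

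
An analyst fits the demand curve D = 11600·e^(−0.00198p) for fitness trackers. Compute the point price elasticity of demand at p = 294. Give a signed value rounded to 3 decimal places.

-0.582

dD/dp = −0.00198·D = -12.8325. At p = 294, D = 6481.07.
Ed = (dD/dp)·(p/D) = (-12.8325) × (294/6481.07) = -0.58212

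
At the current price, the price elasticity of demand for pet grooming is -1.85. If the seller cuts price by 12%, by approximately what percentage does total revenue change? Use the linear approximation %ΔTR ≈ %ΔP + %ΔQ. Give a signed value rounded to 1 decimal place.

%ΔQ ≈ Ed × %ΔP = (-1.85) × (-12%) = +22.2000%
%ΔTR ≈ %ΔP + %ΔQ = (-12%) + (+22.2000%) = +10.2000%

+10.2%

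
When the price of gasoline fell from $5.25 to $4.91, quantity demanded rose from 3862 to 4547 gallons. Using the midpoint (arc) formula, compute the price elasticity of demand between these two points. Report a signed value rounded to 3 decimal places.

%ΔQ = (4547 − 3862) / [(3862 + 4547)/2] = 685/4204.5 = 0.162920…
%ΔP = (4.91 − 5.25) / [(5.25 + 4.91)/2] = -0.34/5.08 = -0.066929…
Arc Ed = %ΔQ / %ΔP = (685/4204.5) / (-0.34/5.08) = -2.43422…

-2.434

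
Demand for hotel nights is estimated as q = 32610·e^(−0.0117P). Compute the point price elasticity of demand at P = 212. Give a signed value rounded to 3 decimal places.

-2.480

dq/dP = −0.0117·q = -31.9384. At P = 212, q = 2729.77.
Ed = (dq/dP)·(P/q) = (-31.9384) × (212/2729.77) = -2.4804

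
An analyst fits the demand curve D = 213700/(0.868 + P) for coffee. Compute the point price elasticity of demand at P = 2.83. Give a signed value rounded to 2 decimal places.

-0.77

dD/dP = −213700/(0.868 + P)² = -15626.8. At P = 2.83, D = 57788.
Ed = (dD/dP)·(P/D) = (-15626.8) × (2.83/57788) = -0.7652…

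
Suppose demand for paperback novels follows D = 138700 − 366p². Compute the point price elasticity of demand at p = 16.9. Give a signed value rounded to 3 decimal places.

dD/dp = −2·366·p = -12370.8. At p = 16.9, D = 34166.74.
Ed = (dD/dp)·(p/D) = (-12370.8) × (16.9/34166.74) = -6.11900…

-6.119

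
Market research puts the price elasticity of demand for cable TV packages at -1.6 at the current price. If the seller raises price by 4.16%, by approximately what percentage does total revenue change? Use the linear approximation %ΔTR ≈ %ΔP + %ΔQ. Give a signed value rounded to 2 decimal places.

%ΔQ ≈ Ed × %ΔP = (-1.6) × (+4.16%) = -6.6560%
%ΔTR ≈ %ΔP + %ΔQ = (+4.16%) + (-6.6560%) = -2.4960%

-2.50%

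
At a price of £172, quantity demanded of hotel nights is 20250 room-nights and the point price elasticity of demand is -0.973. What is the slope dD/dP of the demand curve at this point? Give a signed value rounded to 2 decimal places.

Ed = (dD/dP)·(P/D) ⇒ dD/dP = Ed·D/P = (-0.973)·20250/172 = -114.5537…

-114.55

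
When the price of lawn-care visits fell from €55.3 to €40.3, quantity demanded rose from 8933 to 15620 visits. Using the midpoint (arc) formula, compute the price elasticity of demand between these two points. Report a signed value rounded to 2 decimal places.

%ΔQ = (15620 − 8933) / [(8933 + 15620)/2] = 6687/12276.5 = 0.544699…
%ΔP = (40.3 − 55.3) / [(55.3 + 40.3)/2] = -15/47.8 = -0.313807…
Arc Ed = %ΔQ / %ΔP = (6687/12276.5) / (-15/47.8) = -1.7357…

-1.74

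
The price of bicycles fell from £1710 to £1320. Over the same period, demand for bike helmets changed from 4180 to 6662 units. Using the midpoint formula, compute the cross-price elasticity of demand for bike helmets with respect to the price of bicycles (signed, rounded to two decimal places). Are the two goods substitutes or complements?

%ΔQ_{bike helmets} = (6662 − 4180)/avg = 2482/5421 = 0.457849…
%ΔP_{bicycles} = (1320 − 1710)/avg = -390/1515 = -0.257425…
E_cross = (2482/5421) / (-390/1515) = -1.7785…
E_cross < 0 ⇒ the goods are complements.

-1.78; complements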